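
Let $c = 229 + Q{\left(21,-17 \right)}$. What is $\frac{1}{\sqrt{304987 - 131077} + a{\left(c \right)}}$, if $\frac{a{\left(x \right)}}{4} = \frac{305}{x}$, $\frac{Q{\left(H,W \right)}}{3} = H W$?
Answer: $\frac{25681}{3082361021} + \frac{177241 \sqrt{173910}}{30823610210} \approx 0.0024063$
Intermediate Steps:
$Q{\left(H,W \right)} = 3 H W$
$c = -842$ ($c = 229 + 3 \cdot 21 \left(-17\right) = 229 - 1071 = -842$)
$a{\left(x \right)} = \frac{1220}{x}$ ($a{\left(x \right)} = 4 \frac{305}{x} = \frac{1220}{x}$)
$\frac{1}{\sqrt{304987 - 131077} + a{\left(c \right)}} = \frac{1}{\sqrt{304987 - 131077} + \frac{1220}{-842}} = \frac{1}{\sqrt{173910} + 1220 \left(- \frac{1}{842}\right)} = \frac{1}{\sqrt{173910} - \frac{610}{421}} = \frac{1}{- \frac{610}{421} + \sqrt{173910}}$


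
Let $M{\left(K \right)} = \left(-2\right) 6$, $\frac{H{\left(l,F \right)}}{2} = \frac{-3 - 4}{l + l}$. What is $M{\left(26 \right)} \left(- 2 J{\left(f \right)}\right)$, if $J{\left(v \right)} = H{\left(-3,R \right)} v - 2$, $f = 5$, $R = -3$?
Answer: $232$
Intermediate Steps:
$H{\left(l,F \right)} = - \frac{7}{l}$ ($H{\left(l,F \right)} = 2 \frac{-3 - 4}{l + l} = 2 \left(- \frac{7}{2 l}\right) = - \frac{7}{l}$)
$M{\left(K \right)} = -12$
$J{\left(v \right)} = -2 + \frac{7 v}{3}$ ($J{\left(v \right)} = - \frac{7}{-3} v - 2 = \left(-7\right) \left(- \frac{1}{3}\right) v - 2 = \frac{7 v}{3} - 2 = -2 + \frac{7 v}{3}$)
$M{\left(26 \right)} \left(- 2 J{\left(f \right)}\right) = - 12 \left(- 2 \left(-2 + \frac{7}{3} \cdot 5\right)\right) = - 12 \left(- 2 \left(-2 + \frac{35}{3}\right)\right) = - 12 \left(\left(-2\right) \frac{29}{3}\right) = \left(-12\right) \left(- \frac{58}{3}\right) = 232$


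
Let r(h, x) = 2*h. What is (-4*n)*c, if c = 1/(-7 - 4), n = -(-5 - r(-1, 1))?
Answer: 12/11 ≈ 1.0909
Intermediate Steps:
n = 3 (n = -(-5 - 2*(-1)) = -(-5 - 1*(-2)) = -(-5 + 2) = -1*(-3) = 3)
c = -1/11 (c = 1/(-11) = -1/11 ≈ -0.090909)
(-4*n)*c = -4*3*(-1/11) = -12*(-1/11) = 12/11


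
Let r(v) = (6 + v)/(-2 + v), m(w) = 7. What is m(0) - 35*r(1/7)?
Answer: 1596/13 ≈ 122.77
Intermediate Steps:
r(v) = (6 + v)/(-2 + v)
m(0) - 35*r(1/7) = 7 - 35*(6 + 1/7)/(-2 + 1/7) = 7 - 35*(6 + ⅐)/(-2 + ⅐) = 7 - 35*43/((-13/7)*7) = 7 - (-245)*43/(13*7) = 7 - 35*(-43/13) = 7 + 1505/13 = 1596/13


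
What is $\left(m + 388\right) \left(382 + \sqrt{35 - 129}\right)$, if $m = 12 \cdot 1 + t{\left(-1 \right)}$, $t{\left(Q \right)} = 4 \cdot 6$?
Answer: $161968 + 424 i \sqrt{94} \approx 1.6197 \cdot 10^{5} + 4110.8 i$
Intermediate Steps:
$t{\left(Q \right)} = 24$
$m = 36$ ($m = 12 \cdot 1 + 24 = 12 + 24 = 36$)
$\left(m + 388\right) \left(382 + \sqrt{35 - 129}\right) = \left(36 + 388\right) \left(382 + \sqrt{35 - 129}\right) = 424 \left(382 + \sqrt{-94}\right) = 424 \left(382 + i \sqrt{94}\right) = 161968 + 424 i \sqrt{94}$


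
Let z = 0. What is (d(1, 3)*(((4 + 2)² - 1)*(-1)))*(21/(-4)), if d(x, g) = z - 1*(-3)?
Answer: 2205/4 ≈ 551.25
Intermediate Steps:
d(x, g) = 3 (d(x, g) = 0 - 1*(-3) = 0 + 3 = 3)
(d(1, 3)*(((4 + 2)² - 1)*(-1)))*(21/(-4)) = (3*(((4 + 2)² - 1)*(-1)))*(21/(-4)) = (3*((6² - 1)*(-1)))*(21*(-¼)) = (3*((36 - 1)*(-1)))*(-21/4) = (3*(35*(-1)))*(-21/4) = (3*(-35))*(-21/4) = -105*(-21/4) = 2205/4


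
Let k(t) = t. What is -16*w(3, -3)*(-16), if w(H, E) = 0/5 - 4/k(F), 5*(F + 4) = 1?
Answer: 5120/19 ≈ 269.47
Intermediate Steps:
F = -19/5 (F = -4 + (⅕)*1 = -4 + ⅕ = -19/5 ≈ -3.8000)
w(H, E) = 20/19 (w(H, E) = 0/5 - 4/(-19/5) = 0*(⅕) - 4*(-5/19) = 0 + 20/19 = 20/19)
-16*w(3, -3)*(-16) = -16*20/19*(-16) = -320/19*(-16) = 5120/19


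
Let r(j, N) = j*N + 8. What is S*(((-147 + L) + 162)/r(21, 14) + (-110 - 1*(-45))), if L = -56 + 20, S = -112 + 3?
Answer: 2141959/302 ≈ 7092.6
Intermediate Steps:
S = -109
L = -36
r(j, N) = 8 + N*j (r(j, N) = N*j + 8 = 8 + N*j)
S*(((-147 + L) + 162)/r(21, 14) + (-110 - 1*(-45))) = -109*(((-147 - 36) + 162)/(8 + 14*21) + (-110 - 1*(-45))) = -109*((-183 + 162)/(8 + 294) + (-110 + 45)) = -109*(-21/302 - 65) = -109*(-19651/302) = 2141959/302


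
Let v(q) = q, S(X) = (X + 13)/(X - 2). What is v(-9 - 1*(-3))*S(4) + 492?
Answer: 441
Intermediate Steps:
S(X) = (13 + X)/(-2 + X)
v(-9 - 1*(-3))*S(4) + 492 = (-9 - 1*(-3))*((13 + 4)/(-2 + 4)) + 492 = (-9 + 3)*(17/2) + 492 = -3*17 + 492 = -6*17/2 + 492 = -51 + 492 = 441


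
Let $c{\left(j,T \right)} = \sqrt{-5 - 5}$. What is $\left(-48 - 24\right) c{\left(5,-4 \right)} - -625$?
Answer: $625 - 72 i \sqrt{10} \approx 625.0 - 227.68 i$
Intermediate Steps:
$c{\left(j,T \right)} = i \sqrt{10}$ ($c{\left(j,T \right)} = \sqrt{-10} = i \sqrt{10}$)
$\left(-48 - 24\right) c{\left(5,-4 \right)} - -625 = \left(-48 - 24\right) i \sqrt{10} - -625 = - 72 i \sqrt{10} + 625 = 625 - 72 i \sqrt{10}$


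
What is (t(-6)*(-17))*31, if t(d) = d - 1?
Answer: 3689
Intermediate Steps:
t(d) = -1 + d
(t(-6)*(-17))*31 = ((-1 - 6)*(-17))*31 = -7*(-17)*31 = 119*31 = 3689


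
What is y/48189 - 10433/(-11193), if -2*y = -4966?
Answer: 58949784/59931053 ≈ 0.98363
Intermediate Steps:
y = 2483 (y = -1/2*(-4966) = 2483)
y/48189 - 10433/(-11193) = 2483/48189 - 10433/(-11193) = 2483*(1/48189) - 10433*(-1/11193) = 2483/48189 + 10433/11193 = 58949784/59931053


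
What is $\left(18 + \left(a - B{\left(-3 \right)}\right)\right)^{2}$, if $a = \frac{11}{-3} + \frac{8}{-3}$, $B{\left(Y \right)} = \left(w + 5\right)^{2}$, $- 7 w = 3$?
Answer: $\frac{1841449}{21609} \approx 85.217$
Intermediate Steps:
$w = - \frac{3}{7}$ ($w = \left(- \frac{1}{7}\right) 3 = - \frac{3}{7} \approx -0.42857$)
$B{\left(Y \right)} = \frac{1024}{49}$ ($B{\left(Y \right)} = \left(- \frac{3}{7} + 5\right)^{2} = \left(\frac{32}{7}\right)^{2} = \frac{1024}{49}$)
$a = - \frac{19}{3}$ ($a = 11 \left(- \frac{1}{3}\right) + 8 \left(- \frac{1}{3}\right) = - \frac{11}{3} - \frac{8}{3} = - \frac{19}{3} \approx -6.3333$)
$\left(18 + \left(a - B{\left(-3 \right)}\right)\right)^{2} = \left(18 - \frac{4003}{147}\right)^{2} = \left(- \frac{1357}{147}\right)^{2} = \frac{1841449}{21609}$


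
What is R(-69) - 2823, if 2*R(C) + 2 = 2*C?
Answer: -2893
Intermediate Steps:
R(C) = -1 + C (R(C) = -1 + (2*C)/2 = -1 + C)
R(-69) - 2823 = (-1 - 69) - 2823 = -70 - 2823 = -2893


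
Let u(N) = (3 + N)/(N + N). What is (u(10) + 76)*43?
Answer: 65919/20 ≈ 3295.9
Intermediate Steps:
u(N) = (3 + N)/(2*N) (u(N) = (3 + N)/((2*N)) = (3 + N)*(1/(2*N)) = (3 + N)/(2*N))
(u(10) + 76)*43 = ((½)*(3 + 10)/10 + 76)*43 = ((½)*(⅒)*13 + 76)*43 = (13/20 + 76)*43 = (1533/20)*43 = 65919/20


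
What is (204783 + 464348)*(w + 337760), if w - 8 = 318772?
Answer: 439311266740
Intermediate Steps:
w = 318780 (w = 8 + 318772 = 318780)
(204783 + 464348)*(w + 337760) = (204783 + 464348)*(318780 + 337760) = 669131*656540 = 439311266740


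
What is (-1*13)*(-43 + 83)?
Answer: -520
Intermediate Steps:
(-1*13)*(-43 + 83) = -13*40 = -520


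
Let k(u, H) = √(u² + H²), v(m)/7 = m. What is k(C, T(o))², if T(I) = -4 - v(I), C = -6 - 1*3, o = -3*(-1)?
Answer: 706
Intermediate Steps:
v(m) = 7*m
o = 3
C = -9 (C = -6 - 3 = -9)
T(I) = -4 - 7*I
k(u, H) = √(H² + u²)
k(C, T(o))² = (√((-4 - 7*3)² + (-9)²))² = (√((-4 - 21)² + 81))² = (√((-25)² + 81))² = (√(625 + 81))² = (√706)² = 706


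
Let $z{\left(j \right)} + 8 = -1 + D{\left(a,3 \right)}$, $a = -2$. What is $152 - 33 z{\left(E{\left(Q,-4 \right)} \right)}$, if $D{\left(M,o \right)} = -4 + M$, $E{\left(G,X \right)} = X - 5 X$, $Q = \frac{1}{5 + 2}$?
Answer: $647$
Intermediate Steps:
$Q = \frac{1}{7} \approx 0.14286$
$E{\left(G,X \right)} = - 4 X$
$z{\left(j \right)} = -15$ ($z{\left(j \right)} = -8 - 7 = -15$)
$152 - 33 z{\left(E{\left(Q,-4 \right)} \right)} = 152 - -495 = 152 + 495 = 647$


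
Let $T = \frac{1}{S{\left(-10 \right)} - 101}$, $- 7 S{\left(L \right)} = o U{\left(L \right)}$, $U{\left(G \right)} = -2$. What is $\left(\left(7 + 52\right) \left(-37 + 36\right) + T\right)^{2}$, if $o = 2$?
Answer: $\frac{1720922256}{494209} \approx 3482.2$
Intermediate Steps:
$S{\left(L \right)} = \frac{4}{7}$ ($S{\left(L \right)} = - \frac{2 \left(-2\right)}{7} = \left(- \frac{1}{7}\right) \left(-4\right) = \frac{4}{7}$)
$T = - \frac{7}{703}$ ($T = \frac{1}{\frac{4}{7} - 101} = \frac{1}{- \frac{703}{7}} = - \frac{7}{703} \approx -0.0099573$)
$\left(\left(7 + 52\right) \left(-37 + 36\right) + T\right)^{2} = \left(\left(7 + 52\right) \left(-37 + 36\right) - \frac{7}{703}\right)^{2} = \left(59 \left(-1\right) - \frac{7}{703}\right)^{2} = \left(-59 - \frac{7}{703}\right)^{2} = \left(- \frac{41484}{703}\right)^{2} = \frac{1720922256}{494209}$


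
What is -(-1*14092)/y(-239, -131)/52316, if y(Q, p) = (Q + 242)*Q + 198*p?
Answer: -3523/348620745 ≈ -1.0106e-5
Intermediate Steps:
y(Q, p) = 198*p + Q*(242 + Q) (y(Q, p) = (242 + Q)*Q + 198*p = Q*(242 + Q) + 198*p = 198*p + Q*(242 + Q))
-(-1*14092)/y(-239, -131)/52316 = -(-1*14092)/((-239)² + 198*(-131) + 242*(-239))/52316 = -(-14092/(57121 - 25938 - 57838))/52316 = -(-14092/(-26655))/52316 = -(-14092*(-1/26655))/52316 = -14092/(26655*52316) = -1*3523/348620745 = -3523/348620745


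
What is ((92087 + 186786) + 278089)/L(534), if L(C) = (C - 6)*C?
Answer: 1043/528 ≈ 1.9754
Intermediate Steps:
L(C) = C*(-6 + C) (L(C) = (-6 + C)*C = C*(-6 + C))
((92087 + 186786) + 278089)/L(534) = ((92087 + 186786) + 278089)/((534*(-6 + 534))) = (278873 + 278089)/((534*528)) = 556962/281952 = 556962*(1/281952) = 1043/528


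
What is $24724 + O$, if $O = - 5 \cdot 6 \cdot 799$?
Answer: $754$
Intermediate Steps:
$O = -23970$ ($O = \left(-5\right) 4794 = -23970$)
$24724 + O = 24724 - 23970 = 754$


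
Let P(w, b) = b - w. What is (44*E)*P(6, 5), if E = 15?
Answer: -660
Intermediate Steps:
(44*E)*P(6, 5) = (44*15)*(5 - 1*6) = 660*(5 - 6) = 660*(-1) = -660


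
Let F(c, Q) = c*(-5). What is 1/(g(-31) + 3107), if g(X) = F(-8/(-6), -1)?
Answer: 3/9301 ≈ 0.00032255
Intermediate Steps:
F(c, Q) = -5*c
g(X) = -20/3 (g(X) = -(-40)/(-6) = -(-40)*(-1)/6 = -5*4/3 = -20/3)
1/(g(-31) + 3107) = 1/(-20/3 + 3107) = 1/(9301/3) = 3/9301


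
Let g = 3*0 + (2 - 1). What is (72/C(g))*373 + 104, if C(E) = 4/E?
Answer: 6818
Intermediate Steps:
g = 1 (g = 0 + 1 = 1)
(72/C(g))*373 + 104 = (72/((4/1)))*373 + 104 = (72/((4*1)))*373 + 104 = (72/4)*373 + 104 = (72*(¼))*373 + 104 = 18*373 + 104 = 6714 + 104 = 6818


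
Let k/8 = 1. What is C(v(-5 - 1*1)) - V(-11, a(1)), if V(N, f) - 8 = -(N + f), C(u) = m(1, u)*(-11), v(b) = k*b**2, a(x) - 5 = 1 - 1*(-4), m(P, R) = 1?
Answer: -20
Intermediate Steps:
k = 8 (k = 8*1 = 8)
a(x) = 10 (a(x) = 5 + (1 - 1*(-4)) = 5 + (1 + 4) = 5 + 5 = 10)
v(b) = 8*b**2
C(u) = -11 (C(u) = 1*(-11) = -11)
V(N, f) = 8 - N - f (V(N, f) = 8 - (N + f) = 8 + (-N - f) = 8 - N - f)
C(v(-5 - 1*1)) - V(-11, a(1)) = -11 - (8 - 1*(-11) - 1*10) = -11 - (8 + 11 - 10) = -11 - 1*9 = -11 - 9 = -20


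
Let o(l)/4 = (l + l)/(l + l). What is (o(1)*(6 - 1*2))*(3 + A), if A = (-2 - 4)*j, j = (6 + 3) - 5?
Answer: -336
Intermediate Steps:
j = 4 (j = 9 - 5 = 4)
o(l) = 4 (o(l) = 4*((l + l)/(l + l)) = 4*((2*l)/((2*l))) = 4*((2*l)*(1/(2*l))) = 4*1 = 4)
A = -24 (A = (-2 - 4)*4 = -6*4 = -24)
(o(1)*(6 - 1*2))*(3 + A) = (4*(6 - 1*2))*(3 - 24) = (4*(6 - 2))*(-21) = (4*4)*(-21) = 16*(-21) = -336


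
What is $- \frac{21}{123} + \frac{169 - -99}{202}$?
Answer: $\frac{4787}{4141} \approx 1.156$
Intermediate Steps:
$- \frac{21}{123} + \frac{169 - -99}{202} = \left(-21\right) \frac{1}{123} + \left(169 + 99\right) \frac{1}{202} = - \frac{7}{41} + 268 \cdot \frac{1}{202} = - \frac{7}{41} + \frac{134}{101} = \frac{4787}{4141}$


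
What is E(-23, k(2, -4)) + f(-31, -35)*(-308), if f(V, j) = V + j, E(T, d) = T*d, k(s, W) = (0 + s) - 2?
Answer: 20328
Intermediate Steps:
k(s, W) = -2 + s (k(s, W) = s - 2 = -2 + s)
E(-23, k(2, -4)) + f(-31, -35)*(-308) = -23*(-2 + 2) + (-31 - 35)*(-308) = -23*0 - 66*(-308) = 0 + 20328 = 20328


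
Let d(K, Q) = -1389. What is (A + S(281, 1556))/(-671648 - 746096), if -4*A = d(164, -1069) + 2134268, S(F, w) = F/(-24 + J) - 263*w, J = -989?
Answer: 3818799407/5744698688 ≈ 0.66475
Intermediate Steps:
S(F, w) = -263*w - F/1013 (S(F, w) = F/(-24 - 989) - 263*w = F/(-1013) - 263*w = -F/1013 - 263*w = -263*w - F/1013)
A = -2132879/4 (A = -(-1389 + 2134268)/4 = -¼*2132879 = -2132879/4 ≈ -5.3322e+5)
(A + S(281, 1556))/(-671648 - 746096) = (-2132879/4 + (-263*1556 - 1/1013*281))/(-671648 - 746096) = (-2132879/4 + (-409228 - 281/1013))/(-1417744) = (-2132879/4 - 414548245/1013)*(-1/1417744) = -3818799407/4052*(-1/1417744) = 3818799407/5744698688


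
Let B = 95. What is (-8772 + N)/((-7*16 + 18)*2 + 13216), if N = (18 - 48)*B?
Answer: -5811/6514 ≈ -0.89208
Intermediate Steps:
N = -2850 (N = (18 - 48)*95 = -30*95 = -2850)
(-8772 + N)/((-7*16 + 18)*2 + 13216) = (-8772 - 2850)/((-7*16 + 18)*2 + 13216) = -11622/((-112 + 18)*2 + 13216) = -11622/(-94*2 + 13216) = -11622/(-188 + 13216) = -11622/13028 = -11622*1/13028 = -5811/6514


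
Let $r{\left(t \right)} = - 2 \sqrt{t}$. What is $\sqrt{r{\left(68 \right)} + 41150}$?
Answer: $\sqrt{41150 - 4 \sqrt{17}} \approx 202.81$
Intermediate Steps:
$\sqrt{r{\left(68 \right)} + 41150} = \sqrt{- 2 \sqrt{68} + 41150} = \sqrt{- 2 \cdot 2 \sqrt{17} + 41150} = \sqrt{- 4 \sqrt{17} + 41150} = \sqrt{41150 - 4 \sqrt{17}}$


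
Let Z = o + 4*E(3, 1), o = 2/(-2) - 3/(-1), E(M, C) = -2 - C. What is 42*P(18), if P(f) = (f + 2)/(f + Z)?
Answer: 105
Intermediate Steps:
o = 2 (o = 2*(-1/2) - 3*(-1) = -1 + 3 = 2)
Z = -10 (Z = 2 + 4*(-2 - 1*1) = 2 + 4*(-2 - 1) = 2 + 4*(-3) = 2 - 12 = -10)
P(f) = (2 + f)/(-10 + f) (P(f) = (f + 2)/(f - 10) = (2 + f)/(-10 + f))
42*P(18) = 42*((2 + 18)/(-10 + 18)) = 42*(20/8) = 42*((1/8)*20) = 42*(5/2) = 105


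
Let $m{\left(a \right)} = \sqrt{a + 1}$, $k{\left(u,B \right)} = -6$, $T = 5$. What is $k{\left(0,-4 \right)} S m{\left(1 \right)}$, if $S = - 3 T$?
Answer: $90 \sqrt{2} \approx 127.28$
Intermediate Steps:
$m{\left(a \right)} = \sqrt{1 + a}$
$S = -15$ ($S = \left(-3\right) 5 = -15$)
$k{\left(0,-4 \right)} S m{\left(1 \right)} = \left(-6\right) \left(-15\right) \sqrt{1 + 1} = 90 \sqrt{2}$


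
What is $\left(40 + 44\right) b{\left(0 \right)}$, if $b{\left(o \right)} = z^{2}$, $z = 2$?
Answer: $336$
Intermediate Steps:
$b{\left(o \right)} = 4$ ($b{\left(o \right)} = 2^{2} = 4$)
$\left(40 + 44\right) b{\left(0 \right)} = \left(40 + 44\right) 4 = 84 \cdot 4 = 336$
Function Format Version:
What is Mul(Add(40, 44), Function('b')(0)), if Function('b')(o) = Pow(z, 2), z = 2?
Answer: 336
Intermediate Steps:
Function('b')(o) = 4 (Function('b')(o) = Pow(2, 2) = 4)
Mul(Add(40, 44), Function('b')(0)) = Mul(Add(40, 44), 4) = Mul(84, 4) = 336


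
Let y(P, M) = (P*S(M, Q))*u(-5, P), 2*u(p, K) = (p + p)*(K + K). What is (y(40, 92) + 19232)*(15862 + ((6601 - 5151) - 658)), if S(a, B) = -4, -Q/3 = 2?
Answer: 1386145728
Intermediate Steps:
Q = -6 (Q = -3*2 = -6)
u(p, K) = 2*K*p (u(p, K) = ((p + p)*(K + K))/2 = ((2*p)*(2*K))/2 = (4*K*p)/2 = 2*K*p)
y(P, M) = 40*P**2 (y(P, M) = (P*(-4))*(2*P*(-5)) = (-4*P)*(-10*P) = 40*P**2)
(y(40, 92) + 19232)*(15862 + ((6601 - 5151) - 658)) = (40*40**2 + 19232)*(15862 + ((6601 - 5151) - 658)) = (40*1600 + 19232)*(15862 + (1450 - 658)) = (64000 + 19232)*(15862 + 792) = 83232*16654 = 1386145728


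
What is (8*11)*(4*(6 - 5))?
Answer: 352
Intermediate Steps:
(8*11)*(4*(6 - 5)) = 88*(4*1) = 88*4 = 352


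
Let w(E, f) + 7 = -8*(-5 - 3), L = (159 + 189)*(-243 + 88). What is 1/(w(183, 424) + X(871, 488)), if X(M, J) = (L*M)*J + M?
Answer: -1/22927088192 ≈ -4.3617e-11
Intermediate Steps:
L = -53940 (L = 348*(-155) = -53940)
w(E, f) = 57 (w(E, f) = -7 - 8*(-5 - 3) = -7 - 8*(-8) = -7 + 64 = 57)
X(M, J) = M - 53940*J*M (X(M, J) = (-53940*M)*J + M = -53940*J*M + M = M - 53940*J*M)
1/(w(183, 424) + X(871, 488)) = 1/(57 + 871*(1 - 53940*488)) = 1/(57 + 871*(1 - 26322720)) = 1/(57 + 871*(-26322719)) = 1/(57 - 22927088249) = 1/(-22927088192) = -1/22927088192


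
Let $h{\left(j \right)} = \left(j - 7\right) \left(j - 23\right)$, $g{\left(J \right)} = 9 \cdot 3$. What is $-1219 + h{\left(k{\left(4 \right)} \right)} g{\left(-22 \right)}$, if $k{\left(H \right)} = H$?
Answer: $320$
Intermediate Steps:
$g{\left(J \right)} = 27$
$h{\left(j \right)} = \left(-23 + j\right) \left(-7 + j\right)$ ($h{\left(j \right)} = \left(-7 + j\right) \left(-23 + j\right) = \left(-23 + j\right) \left(-7 + j\right)$)
$-1219 + h{\left(k{\left(4 \right)} \right)} g{\left(-22 \right)} = -1219 + \left(161 + 4^{2} - 120\right) 27 = -1219 + \left(161 + 16 - 120\right) 27 = -1219 + 57 \cdot 27 = -1219 + 1539 = 320$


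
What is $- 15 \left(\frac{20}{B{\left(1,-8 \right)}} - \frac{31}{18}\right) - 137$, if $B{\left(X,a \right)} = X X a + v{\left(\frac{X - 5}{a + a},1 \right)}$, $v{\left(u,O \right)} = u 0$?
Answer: $- \frac{221}{3} \approx -73.667$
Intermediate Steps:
$v{\left(u,O \right)} = 0$
$B{\left(X,a \right)} = a X^{2}$ ($B{\left(X,a \right)} = X X a + 0 = X^{2} a + 0 = a X^{2} + 0 = a X^{2}$)
$- 15 \left(\frac{20}{B{\left(1,-8 \right)}} - \frac{31}{18}\right) - 137 = - 15 \left(\frac{20}{\left(-8\right) 1^{2}} - \frac{31}{18}\right) - 137 = - 15 \left(\frac{20}{\left(-8\right) 1} - \frac{31}{18}\right) - 137 = - 15 \left(\frac{20}{-8} - \frac{31}{18}\right) - 137 = - 15 \left(20 \left(- \frac{1}{8}\right) - \frac{31}{18}\right) - 137 = - 15 \left(- \frac{5}{2} - \frac{31}{18}\right) - 137 = \left(-15\right) \left(- \frac{38}{9}\right) - 137 = \frac{190}{3} - 137 = - \frac{221}{3}$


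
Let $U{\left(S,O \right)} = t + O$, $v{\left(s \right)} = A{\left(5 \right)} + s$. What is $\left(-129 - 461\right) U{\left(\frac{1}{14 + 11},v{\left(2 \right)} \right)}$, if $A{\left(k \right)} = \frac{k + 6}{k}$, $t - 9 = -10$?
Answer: $-1888$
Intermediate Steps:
$t = -1$ ($t = 9 - 10 = -1$)
$A{\left(k \right)} = \frac{6 + k}{k}$
$v{\left(s \right)} = \frac{11}{5} + s$ ($v{\left(s \right)} = \frac{6 + 5}{5} + s = \frac{1}{5} \cdot 11 + s = \frac{11}{5} + s$)
$U{\left(S,O \right)} = -1 + O$
$\left(-129 - 461\right) U{\left(\frac{1}{14 + 11},v{\left(2 \right)} \right)} = \left(-129 - 461\right) \left(-1 + \left(\frac{11}{5} + 2\right)\right) = - 590 \left(-1 + \frac{21}{5}\right) = \left(-590\right) \frac{16}{5} = -1888$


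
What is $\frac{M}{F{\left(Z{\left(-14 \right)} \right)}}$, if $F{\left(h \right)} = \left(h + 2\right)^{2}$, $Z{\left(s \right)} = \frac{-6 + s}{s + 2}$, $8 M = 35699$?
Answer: $\frac{321291}{968} \approx 331.91$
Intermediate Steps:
$M = \frac{35699}{8}$ ($M = \frac{1}{8} \cdot 35699 = \frac{35699}{8} \approx 4462.4$)
$Z{\left(s \right)} = \frac{-6 + s}{2 + s}$
$F{\left(h \right)} = \left(2 + h\right)^{2}$
$\frac{M}{F{\left(Z{\left(-14 \right)} \right)}} = \frac{35699}{8 \left(2 + \frac{-6 - 14}{2 - 14}\right)^{2}} = \frac{35699}{8 \left(2 + \frac{1}{-12} \left(-20\right)\right)^{2}} = \frac{35699}{8 \left(2 - - \frac{5}{3}\right)^{2}} = \frac{35699}{8 \left(2 + \frac{5}{3}\right)^{2}} = \frac{35699}{8 \left(\frac{11}{3}\right)^{2}} = \frac{35699}{8 \cdot \frac{121}{9}} = \frac{35699}{8} \cdot \frac{9}{121} = \frac{321291}{968}$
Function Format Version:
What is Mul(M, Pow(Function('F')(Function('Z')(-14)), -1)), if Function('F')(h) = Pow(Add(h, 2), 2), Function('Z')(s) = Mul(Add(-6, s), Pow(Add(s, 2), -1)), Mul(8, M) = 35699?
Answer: Rational(321291, 968) ≈ 331.91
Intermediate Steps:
M = Rational(35699, 8) (M = Mul(Rational(1, 8), 35699) = Rational(35699, 8) ≈ 4462.4)
Function('Z')(s) = Mul(Pow(Add(2, s), -1), Add(-6, s)) (Function('Z')(s) = Mul(Add(-6, s), Pow(Add(2, s), -1)) = Mul(Pow(Add(2, s), -1), Add(-6, s)))
Function('F')(h) = Pow(Add(2, h), 2)
Mul(M, Pow(Function('F')(Function('Z')(-14)), -1)) = Mul(Rational(35699, 8), Pow(Pow(Add(2, Mul(Pow(Add(2, -14), -1), Add(-6, -14))), 2), -1)) = Mul(Rational(35699, 8), Pow(Pow(Add(2, Mul(Pow(-12, -1), -20)), 2), -1)) = Mul(Rational(35699, 8), Pow(Pow(Add(2, Mul(Rational(-1, 12), -20)), 2), -1)) = Mul(Rational(35699, 8), Pow(Pow(Add(2, Rational(5, 3)), 2), -1)) = Mul(Rational(35699, 8), Pow(Pow(Rational(11, 3), 2), -1)) = Mul(Rational(35699, 8), Pow(Rational(121, 9), -1)) = Mul(Rational(35699, 8), Rational(9, 121)) = Rational(321291, 968)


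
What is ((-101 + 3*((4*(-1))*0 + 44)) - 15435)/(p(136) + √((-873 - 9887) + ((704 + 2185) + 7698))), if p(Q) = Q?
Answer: -2094944/18669 + 15404*I*√173/18669 ≈ -112.22 + 10.853*I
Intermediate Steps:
((-101 + 3*((4*(-1))*0 + 44)) - 15435)/(p(136) + √((-873 - 9887) + ((704 + 2185) + 7698))) = ((-101 + 3*((4*(-1))*0 + 44)) - 15435)/(136 + √((-873 - 9887) + ((704 + 2185) + 7698))) = ((-101 + 3*(-4*0 + 44)) - 15435)/(136 + √(-10760 + (2889 + 7698))) = ((-101 + 3*(0 + 44)) - 15435)/(136 + √(-10760 + 10587)) = ((-101 + 3*44) - 15435)/(136 + √(-173)) = ((-101 + 132) - 15435)/(136 + I*√173) = (31 - 15435)/(136 + I*√173) = -15404/(136 + I*√173)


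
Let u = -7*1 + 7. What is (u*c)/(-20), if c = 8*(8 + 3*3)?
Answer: 0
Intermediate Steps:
u = 0 (u = -7 + 7 = 0)
c = 136 (c = 8*(8 + 9) = 8*17 = 136)
(u*c)/(-20) = (0*136)/(-20) = 0*(-1/20) = 0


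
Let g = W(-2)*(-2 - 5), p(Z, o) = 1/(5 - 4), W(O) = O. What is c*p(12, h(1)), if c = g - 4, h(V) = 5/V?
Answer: 10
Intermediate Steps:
p(Z, o) = 1 (p(Z, o) = 1/1 = 1)
g = 14 (g = -2*(-2 - 5) = -2*(-7) = 14)
c = 10 (c = 14 - 4 = 10)
c*p(12, h(1)) = 10*1 = 10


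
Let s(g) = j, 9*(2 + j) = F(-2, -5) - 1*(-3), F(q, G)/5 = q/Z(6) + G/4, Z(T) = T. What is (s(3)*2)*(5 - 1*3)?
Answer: -275/27 ≈ -10.185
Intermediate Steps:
F(q, G) = 5*G/4 + 5*q/6 (F(q, G) = 5*(q/6 + G/4) = 5*(G/4 + q/6) = 5*G/4 + 5*q/6)
j = -275/108 (j = -2 + (((5/4)*(-5) + (⅚)*(-2)) - 1*(-3))/9 = -2 + ((-25/4 - 5/3) + 3)/9 = -2 + (-95/12 + 3)/9 = -2 + (⅑)*(-59/12) = -2 - 59/108 = -275/108 ≈ -2.5463)
s(g) = -275/108
(s(3)*2)*(5 - 1*3) = (-275/108*2)*(5 - 1*3) = -275*(5 - 3)/54 = -275/54*2 = -275/27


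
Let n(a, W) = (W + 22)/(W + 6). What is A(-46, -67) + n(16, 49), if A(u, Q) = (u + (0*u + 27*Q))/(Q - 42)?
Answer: 109764/5995 ≈ 18.309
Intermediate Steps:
A(u, Q) = (u + 27*Q)/(-42 + Q) (A(u, Q) = (u + (0 + 27*Q))/(-42 + Q) = (u + 27*Q)/(-42 + Q))
n(a, W) = (22 + W)/(6 + W)
A(-46, -67) + n(16, 49) = (-46 + 27*(-67))/(-42 - 67) + (22 + 49)/(6 + 49) = (-46 - 1809)/(-109) + 71/55 = -1/109*(-1855) + (1/55)*71 = 1855/109 + 71/55 = 109764/5995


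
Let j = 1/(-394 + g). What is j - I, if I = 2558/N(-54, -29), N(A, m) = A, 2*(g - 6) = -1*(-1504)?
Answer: 465583/9828 ≈ 47.373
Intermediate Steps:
g = 758 (g = 6 + (-1*(-1504))/2 = 6 + (½)*1504 = 6 + 752 = 758)
j = 1/364 (j = 1/(-394 + 758) = 1/364 ≈ 0.0027473)
I = -1279/27 (I = 2558/(-54) = 2558*(-1/54) = -1279/27 ≈ -47.370)
j - I = 1/364 - 1*(-1279/27) = 1/364 + 1279/27 = 465583/9828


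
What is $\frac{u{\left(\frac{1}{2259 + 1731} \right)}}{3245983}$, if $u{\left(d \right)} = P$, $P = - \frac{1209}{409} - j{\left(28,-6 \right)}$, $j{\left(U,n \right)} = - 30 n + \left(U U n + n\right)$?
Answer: $\frac{1851561}{1327607047} \approx 0.0013947$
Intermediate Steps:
$j{\left(U,n \right)} = - 29 n + n U^{2}$ ($j{\left(U,n \right)} = - 30 n + \left(U^{2} n + n\right) = - 30 n + \left(n U^{2} + n\right) = - 30 n + \left(n + n U^{2}\right) = - 29 n + n U^{2}$)
$P = \frac{1851561}{409}$ ($P = - \frac{1209}{409} - - 6 \left(-29 + 28^{2}\right) = \left(-1209\right) \frac{1}{409} - - 6 \left(-29 + 784\right) = - \frac{1209}{409} - \left(-6\right) 755 = - \frac{1209}{409} - -4530 = - \frac{1209}{409} + 4530 = \frac{1851561}{409} \approx 4527.0$)
$u{\left(d \right)} = \frac{1851561}{409}$
$\frac{u{\left(\frac{1}{2259 + 1731} \right)}}{3245983} = \frac{1851561}{409 \cdot 3245983} = \frac{1851561}{409} \cdot \frac{1}{3245983} = \frac{1851561}{1327607047}$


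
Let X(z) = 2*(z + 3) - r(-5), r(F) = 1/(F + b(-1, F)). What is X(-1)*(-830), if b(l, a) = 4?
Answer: -4150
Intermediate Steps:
r(F) = 1/(4 + F) (r(F) = 1/(F + 4) = 1/(4 + F))
X(z) = 7 + 2*z (X(z) = 2*(z + 3) - 1/(4 - 5) = 2*(3 + z) - 1/(-1) = (6 + 2*z) - 1*(-1) = (6 + 2*z) + 1 = 7 + 2*z)
X(-1)*(-830) = (7 + 2*(-1))*(-830) = (7 - 2)*(-830) = 5*(-830) = -4150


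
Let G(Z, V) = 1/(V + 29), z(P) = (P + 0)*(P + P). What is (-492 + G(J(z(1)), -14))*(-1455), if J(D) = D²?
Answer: 715763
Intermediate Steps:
z(P) = 2*P² (z(P) = P*(2*P) = 2*P²)
G(Z, V) = 1/(29 + V)
(-492 + G(J(z(1)), -14))*(-1455) = (-492 + 1/(29 - 14))*(-1455) = (-492 + 1/15)*(-1455) = -7379/15*(-1455) = 715763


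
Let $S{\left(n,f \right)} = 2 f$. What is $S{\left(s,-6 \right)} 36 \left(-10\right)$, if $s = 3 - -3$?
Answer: $4320$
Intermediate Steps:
$s = 6$ ($s = 3 + 3 = 6$)
$S{\left(s,-6 \right)} 36 \left(-10\right) = 2 \left(-6\right) 36 \left(-10\right) = \left(-12\right) 36 \left(-10\right) = \left(-432\right) \left(-10\right) = 4320$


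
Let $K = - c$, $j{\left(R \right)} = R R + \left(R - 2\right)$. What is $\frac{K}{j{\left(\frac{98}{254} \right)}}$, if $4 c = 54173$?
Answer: $\frac{873756317}{94536} \approx 9242.6$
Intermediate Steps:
$c = \frac{54173}{4}$ ($c = \frac{1}{4} \cdot 54173 = \frac{54173}{4} \approx 13543.0$)
$j{\left(R \right)} = -2 + R + R^{2}$ ($j{\left(R \right)} = R^{2} + \left(-2 + R\right) = -2 + R + R^{2}$)
$K = - \frac{54173}{4}$ ($K = \left(-1\right) \frac{54173}{4} = - \frac{54173}{4} \approx -13543.0$)
$\frac{K}{j{\left(\frac{98}{254} \right)}} = - \frac{54173}{4 \left(-2 + \frac{98}{254} + \left(\frac{98}{254}\right)^{2}\right)} = - \frac{54173}{4 \left(-2 + 98 \cdot \frac{1}{254} + \left(98 \cdot \frac{1}{254}\right)^{2}\right)} = - \frac{54173}{4 \left(-2 + \frac{49}{127} + \left(\frac{49}{127}\right)^{2}\right)} = - \frac{54173}{4 \left(-2 + \frac{49}{127} + \frac{2401}{16129}\right)} = - \frac{54173}{4 \left(- \frac{23634}{16129}\right)} = \left(- \frac{54173}{4}\right) \left(- \frac{16129}{23634}\right) = \frac{873756317}{94536}$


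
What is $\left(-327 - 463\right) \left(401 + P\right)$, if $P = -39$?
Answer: $-285980$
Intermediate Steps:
$\left(-327 - 463\right) \left(401 + P\right) = \left(-327 - 463\right) \left(401 - 39\right) = \left(-790\right) 362 = -285980$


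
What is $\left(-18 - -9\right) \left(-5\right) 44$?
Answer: $1980$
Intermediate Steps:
$\left(-18 - -9\right) \left(-5\right) 44 = \left(-18 + 9\right) \left(-5\right) 44 = \left(-9\right) \left(-5\right) 44 = 45 \cdot 44 = 1980$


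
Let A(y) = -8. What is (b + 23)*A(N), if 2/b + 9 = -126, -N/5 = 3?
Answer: -24824/135 ≈ -183.88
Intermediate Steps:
N = -15 (N = -5*3 = -15)
b = -2/135 (b = 2/(-9 - 126) = 2/(-135) = 2*(-1/135) = -2/135 ≈ -0.014815)
(b + 23)*A(N) = (-2/135 + 23)*(-8) = (3103/135)*(-8) = -24824/135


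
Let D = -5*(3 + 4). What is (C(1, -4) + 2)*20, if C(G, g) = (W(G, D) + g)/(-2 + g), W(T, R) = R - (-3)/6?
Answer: 505/3 ≈ 168.33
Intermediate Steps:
D = -35 (D = -5*7 = -35)
W(T, R) = ½ + R (W(T, R) = R - (-3)/6 = R - 1*(-½) = R + ½ = ½ + R)
C(G, g) = (-69/2 + g)/(-2 + g) (C(G, g) = ((½ - 35) + g)/(-2 + g) = (-69/2 + g)/(-2 + g))
(C(1, -4) + 2)*20 = ((-69/2 - 4)/(-2 - 4) + 2)*20 = (-77/2/(-6) + 2)*20 = (-⅙*(-77/2) + 2)*20 = (77/12 + 2)*20 = (101/12)*20 = 505/3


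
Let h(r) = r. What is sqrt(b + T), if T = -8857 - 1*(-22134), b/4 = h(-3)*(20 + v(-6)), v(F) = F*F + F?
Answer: sqrt(12677) ≈ 112.59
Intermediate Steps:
v(F) = F + F**2 (v(F) = F**2 + F = F + F**2)
b = -600 (b = 4*(-3*(20 - 6*(1 - 6))) = 4*(-3*(20 - 6*(-5))) = 4*(-3*(20 + 30)) = 4*(-3*50) = 4*(-150) = -600)
T = 13277 (T = -8857 + 22134 = 13277)
sqrt(b + T) = sqrt(-600 + 13277) = sqrt(12677)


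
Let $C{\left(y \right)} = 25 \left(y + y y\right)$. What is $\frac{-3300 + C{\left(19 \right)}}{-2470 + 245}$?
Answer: $- \frac{248}{89} \approx -2.7865$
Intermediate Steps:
$C{\left(y \right)} = 25 y + 25 y^{2}$ ($C{\left(y \right)} = 25 \left(y + y^{2}\right) = 25 y + 25 y^{2}$)
$\frac{-3300 + C{\left(19 \right)}}{-2470 + 245} = \frac{-3300 + 25 \cdot 19 \left(1 + 19\right)}{-2470 + 245} = \frac{-3300 + 25 \cdot 19 \cdot 20}{-2225} = \left(-3300 + 9500\right) \left(- \frac{1}{2225}\right) = 6200 \left(- \frac{1}{2225}\right) = - \frac{248}{89}$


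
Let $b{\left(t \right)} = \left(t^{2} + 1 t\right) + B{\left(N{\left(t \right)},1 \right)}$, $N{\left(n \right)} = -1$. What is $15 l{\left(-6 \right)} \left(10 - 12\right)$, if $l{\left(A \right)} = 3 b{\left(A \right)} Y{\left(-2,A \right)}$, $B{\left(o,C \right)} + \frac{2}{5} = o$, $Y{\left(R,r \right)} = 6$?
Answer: $-15444$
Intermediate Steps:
$B{\left(o,C \right)} = - \frac{2}{5} + o$
$b{\left(t \right)} = - \frac{7}{5} + t + t^{2}$ ($b{\left(t \right)} = \left(t^{2} + 1 t\right) - \frac{7}{5} = \left(t^{2} + t\right) - \frac{7}{5} = \left(t + t^{2}\right) - \frac{7}{5} = - \frac{7}{5} + t + t^{2}$)
$l{\left(A \right)} = - \frac{126}{5} + 18 A + 18 A^{2}$ ($l{\left(A \right)} = 3 \left(- \frac{7}{5} + A + A^{2}\right) 6 = \left(- \frac{21}{5} + 3 A + 3 A^{2}\right) 6 = - \frac{126}{5} + 18 A + 18 A^{2}$)
$15 l{\left(-6 \right)} \left(10 - 12\right) = 15 \left(- \frac{126}{5} + 18 \left(-6\right) + 18 \left(-6\right)^{2}\right) \left(10 - 12\right) = 15 \left(- \frac{126}{5} - 108 + 18 \cdot 36\right) \left(-2\right) = 15 \left(- \frac{126}{5} - 108 + 648\right) \left(-2\right) = 15 \cdot \frac{2574}{5} \left(-2\right) = 7722 \left(-2\right) = -15444$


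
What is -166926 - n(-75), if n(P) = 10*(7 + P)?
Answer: -166246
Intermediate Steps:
n(P) = 70 + 10*P
-166926 - n(-75) = -166926 - (70 + 10*(-75)) = -166926 - (70 - 750) = -166926 - 1*(-680) = -166926 + 680 = -166246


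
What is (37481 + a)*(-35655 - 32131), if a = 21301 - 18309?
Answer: -2743502778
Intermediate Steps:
a = 2992
(37481 + a)*(-35655 - 32131) = (37481 + 2992)*(-35655 - 32131) = 40473*(-67786) = -2743502778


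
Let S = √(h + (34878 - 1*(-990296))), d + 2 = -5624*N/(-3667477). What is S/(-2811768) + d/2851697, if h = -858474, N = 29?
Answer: -193834/282663058337 - 5*√1667/1405884 ≈ -0.00014589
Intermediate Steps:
d = -193834/99121 (d = -2 - 5624*29/(-3667477) = -2 - 163096*(-1/3667477) = -2 + 4408/99121 = -193834/99121 ≈ -1.9555)
S = 10*√1667 (S = √(-858474 + (34878 - 1*(-990296))) = √(-858474 + (34878 + 990296)) = √(-858474 + 1025174) = √166700 = 10*√1667 ≈ 408.29)
S/(-2811768) + d/2851697 = (10*√1667)/(-2811768) - 193834/99121/2851697 = (10*√1667)*(-1/2811768) - 193834/99121*1/2851697 = -5*√1667/1405884 - 193834/282663058337 = -193834/282663058337 - 5*√1667/1405884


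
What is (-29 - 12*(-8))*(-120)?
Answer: -8040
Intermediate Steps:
(-29 - 12*(-8))*(-120) = (-29 + 96)*(-120) = 67*(-120) = -8040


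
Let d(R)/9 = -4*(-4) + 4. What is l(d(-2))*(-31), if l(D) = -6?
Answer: 186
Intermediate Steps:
d(R) = 180 (d(R) = 9*(-4*(-4) + 4) = 9*(16 + 4) = 9*20 = 180)
l(d(-2))*(-31) = -6*(-31) = 186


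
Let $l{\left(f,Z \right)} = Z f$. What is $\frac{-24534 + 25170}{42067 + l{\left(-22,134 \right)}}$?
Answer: $\frac{636}{39119} \approx 0.016258$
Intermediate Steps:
$\frac{-24534 + 25170}{42067 + l{\left(-22,134 \right)}} = \frac{-24534 + 25170}{42067 + 134 \left(-22\right)} = \frac{636}{42067 - 2948} = \frac{636}{39119}$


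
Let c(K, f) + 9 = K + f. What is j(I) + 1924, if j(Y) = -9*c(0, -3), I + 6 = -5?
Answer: 2032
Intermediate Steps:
c(K, f) = -9 + K + f (c(K, f) = -9 + (K + f) = -9 + K + f)
I = -11 (I = -6 - 5 = -11)
j(Y) = 108 (j(Y) = -9*(-9 + 0 - 3) = -9*(-12) = 108)
j(I) + 1924 = 108 + 1924 = 2032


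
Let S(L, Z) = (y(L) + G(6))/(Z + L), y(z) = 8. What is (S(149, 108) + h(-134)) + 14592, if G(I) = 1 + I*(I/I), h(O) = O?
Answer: 3715721/257 ≈ 14458.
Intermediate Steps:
G(I) = 1 + I (G(I) = 1 + I*1 = 1 + I)
S(L, Z) = 15/(L + Z) (S(L, Z) = (8 + (1 + 6))/(Z + L) = (8 + 7)/(L + Z) = 15/(L + Z))
(S(149, 108) + h(-134)) + 14592 = (15/(149 + 108) - 134) + 14592 = (15/257 - 134) + 14592 = -34423/257 + 14592 = 3715721/257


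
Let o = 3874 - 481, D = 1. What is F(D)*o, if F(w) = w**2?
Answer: 3393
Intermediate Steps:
o = 3393
F(D)*o = 1**2*3393 = 1*3393 = 3393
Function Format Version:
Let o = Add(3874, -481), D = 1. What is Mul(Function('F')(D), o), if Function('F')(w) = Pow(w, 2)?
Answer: 3393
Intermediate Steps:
o = 3393
Mul(Function('F')(D), o) = Mul(Pow(1, 2), 3393) = Mul(1, 3393) = 3393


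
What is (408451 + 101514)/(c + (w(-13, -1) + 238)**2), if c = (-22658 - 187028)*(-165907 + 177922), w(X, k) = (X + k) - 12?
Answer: -509965/2519332346 ≈ -0.00020242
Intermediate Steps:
w(X, k) = -12 + X + k
c = -2519377290 (c = -209686*12015 = -2519377290)
(408451 + 101514)/(c + (w(-13, -1) + 238)**2) = (408451 + 101514)/(-2519377290 + ((-12 - 13 - 1) + 238)**2) = 509965/(-2519377290 + (-26 + 238)**2) = 509965/(-2519377290 + 212**2) = 509965/(-2519377290 + 44944) = 509965/(-2519332346) = 509965*(-1/2519332346) = -509965/2519332346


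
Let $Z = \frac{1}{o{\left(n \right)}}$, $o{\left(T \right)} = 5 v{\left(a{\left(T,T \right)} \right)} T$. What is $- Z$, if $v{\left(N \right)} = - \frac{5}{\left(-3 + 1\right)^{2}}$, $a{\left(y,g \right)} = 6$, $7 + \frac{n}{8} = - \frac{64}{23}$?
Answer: $- \frac{23}{11250} \approx -0.0020444$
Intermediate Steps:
$n = - \frac{1800}{23}$ ($n = -56 + 8 \left(- \frac{64}{23}\right) = -56 - \frac{512}{23} = - \frac{1800}{23} \approx -78.261$)
$v{\left(N \right)} = - \frac{5}{4}$ ($v{\left(N \right)} = - \frac{5}{\left(-2\right)^{2}} = - \frac{5}{4}$)
$o{\left(T \right)} = - \frac{25 T}{4}$ ($o{\left(T \right)} = 5 \left(- \frac{5}{4}\right) T = - \frac{25 T}{4}$)
$Z = \frac{23}{11250}$ ($Z = \frac{1}{\left(- \frac{25}{4}\right) \left(- \frac{1800}{23}\right)} = \frac{1}{\frac{11250}{23}} = \frac{23}{11250} \approx 0.0020444$)
$- Z = \left(-1\right) \frac{23}{11250} = - \frac{23}{11250}$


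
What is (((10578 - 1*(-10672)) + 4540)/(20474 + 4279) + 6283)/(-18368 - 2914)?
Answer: -155548889/526793346 ≈ -0.29527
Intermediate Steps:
(((10578 - 1*(-10672)) + 4540)/(20474 + 4279) + 6283)/(-18368 - 2914) = (((10578 + 10672) + 4540)/24753 + 6283)/(-21282) = ((21250 + 4540)*(1/24753) + 6283)*(-1/21282) = (25790*(1/24753) + 6283)*(-1/21282) = (25790/24753 + 6283)*(-1/21282) = (155548889/24753)*(-1/21282) = -155548889/526793346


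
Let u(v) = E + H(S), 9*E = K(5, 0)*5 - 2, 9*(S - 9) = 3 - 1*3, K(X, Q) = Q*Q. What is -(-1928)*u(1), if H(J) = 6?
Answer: 100256/9 ≈ 11140.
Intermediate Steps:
K(X, Q) = Q²
S = 9 (S = 9 + (3 - 1*3)/9 = 9 + (3 - 3)/9 = 9 + (⅑)*0 = 9 + 0 = 9)
E = -2/9 (E = (0²*5 - 2)/9 = (0*5 - 2)/9 = (0 - 2)/9 = (⅑)*(-2) = -2/9 ≈ -0.22222)
u(v) = 52/9 (u(v) = -2/9 + 6 = 52/9)
-(-1928)*u(1) = -(-1928)*52/9 = -1*(-100256/9) = 100256/9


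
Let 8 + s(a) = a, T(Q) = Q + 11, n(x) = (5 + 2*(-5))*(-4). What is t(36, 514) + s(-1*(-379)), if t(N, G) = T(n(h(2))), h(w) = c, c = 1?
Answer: 402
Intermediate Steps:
h(w) = 1
n(x) = 20 (n(x) = (5 - 10)*(-4) = -5*(-4) = 20)
T(Q) = 11 + Q
t(N, G) = 31 (t(N, G) = 11 + 20 = 31)
s(a) = -8 + a
t(36, 514) + s(-1*(-379)) = 31 + (-8 - 1*(-379)) = 31 + (-8 + 379) = 31 + 371 = 402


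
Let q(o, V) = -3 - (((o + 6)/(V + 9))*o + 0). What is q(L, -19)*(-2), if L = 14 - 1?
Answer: -217/5 ≈ -43.400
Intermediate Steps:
L = 13
q(o, V) = -3 - o*(6 + o)/(9 + V) (q(o, V) = -3 - (((6 + o)/(9 + V))*o + 0) = -3 - (o*(6 + o)/(9 + V) + 0) = -3 - o*(6 + o)/(9 + V))
q(L, -19)*(-2) = ((-27 - 1*13² - 6*13 - 3*(-19))/(9 - 19))*(-2) = ((-27 - 1*169 - 78 + 57)/(-10))*(-2) = -(-27 - 169 - 78 + 57)/10*(-2) = -⅒*(-217)*(-2) = (217/10)*(-2) = -217/5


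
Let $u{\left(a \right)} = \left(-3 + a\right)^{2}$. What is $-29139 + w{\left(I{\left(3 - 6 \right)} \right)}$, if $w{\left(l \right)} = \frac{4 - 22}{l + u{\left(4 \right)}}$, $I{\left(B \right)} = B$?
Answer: $-29130$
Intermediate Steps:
$w{\left(l \right)} = - \frac{18}{1 + l}$ ($w{\left(l \right)} = \frac{4 - 22}{l + \left(-3 + 4\right)^{2}} = - \frac{18}{l + 1^{2}} = - \frac{18}{l + 1} = - \frac{18}{1 + l}$)
$-29139 + w{\left(I{\left(3 - 6 \right)} \right)} = -29139 - \frac{18}{1 + \left(3 - 6\right)} = -29139 - \frac{18}{1 - 3} = -29139 - \frac{18}{-2} = -29139 - -9 = -29139 + 9 = -29130$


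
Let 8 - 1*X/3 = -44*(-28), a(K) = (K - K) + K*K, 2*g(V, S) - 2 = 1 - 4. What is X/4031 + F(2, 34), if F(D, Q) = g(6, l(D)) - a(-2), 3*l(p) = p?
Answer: -43623/8062 ≈ -5.4109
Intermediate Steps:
l(p) = p/3
g(V, S) = -1/2 (g(V, S) = 1 + (1 - 4)/2 = 1 + (1/2)*(-3) = 1 - 3/2 = -1/2)
a(K) = K**2 (a(K) = 0 + K**2 = K**2)
X = -3672 (X = 24 - (-132)*(-28) = 24 - 3*1232 = 24 - 3696 = -3672)
F(D, Q) = -9/2 (F(D, Q) = -1/2 - 1*(-2)**2 = -1/2 - 1*4 = -1/2 - 4 = -9/2)
X/4031 + F(2, 34) = -3672/4031 - 9/2 = -43623/8062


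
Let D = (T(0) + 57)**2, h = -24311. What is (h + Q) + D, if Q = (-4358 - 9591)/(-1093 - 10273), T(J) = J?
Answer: -239376743/11366 ≈ -21061.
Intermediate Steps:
Q = 13949/11366 (Q = -13949/(-11366) = -13949*(-1/11366) = 13949/11366 ≈ 1.2273)
D = 3249 (D = (0 + 57)**2 = 57**2 = 3249)
(h + Q) + D = (-24311 + 13949/11366) + 3249 = -276304877/11366 + 3249 = -239376743/11366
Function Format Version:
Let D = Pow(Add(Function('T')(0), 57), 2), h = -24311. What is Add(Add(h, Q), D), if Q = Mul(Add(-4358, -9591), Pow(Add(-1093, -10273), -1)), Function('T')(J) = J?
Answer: Rational(-239376743, 11366) ≈ -21061.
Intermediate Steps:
Q = Rational(13949, 11366) (Q = Mul(-13949, Pow(-11366, -1)) = Mul(-13949, Rational(-1, 11366)) = Rational(13949, 11366) ≈ 1.2273)
D = 3249 (D = Pow(Add(0, 57), 2) = Pow(57, 2) = 3249)
Add(Add(h, Q), D) = Add(Add(-24311, Rational(13949, 11366)), 3249) = Add(Rational(-276304877, 11366), 3249) = Rational(-239376743, 11366)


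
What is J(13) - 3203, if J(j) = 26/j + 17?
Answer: -3184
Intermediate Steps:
J(j) = 17 + 26/j
J(13) - 3203 = (17 + 26/13) - 3203 = (17 + 26*(1/13)) - 3203 = (17 + 2) - 3203 = 19 - 3203 = -3184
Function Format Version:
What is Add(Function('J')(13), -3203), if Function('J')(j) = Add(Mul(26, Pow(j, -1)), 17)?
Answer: -3184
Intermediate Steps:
Function('J')(j) = Add(17, Mul(26, Pow(j, -1)))
Add(Function('J')(13), -3203) = Add(Add(17, Mul(26, Pow(13, -1))), -3203) = Add(Add(17, Mul(26, Rational(1, 13))), -3203) = Add(Add(17, 2), -3203) = Add(19, -3203) = -3184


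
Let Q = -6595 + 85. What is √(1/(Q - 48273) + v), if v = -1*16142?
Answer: I*√5382777847269/18261 ≈ 127.05*I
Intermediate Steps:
Q = -6510
v = -16142
√(1/(Q - 48273) + v) = √(1/(-6510 - 48273) - 16142) = √(1/(-54783) - 16142) = √(-1/54783 - 16142) = √(-884307187/54783) = I*√5382777847269/18261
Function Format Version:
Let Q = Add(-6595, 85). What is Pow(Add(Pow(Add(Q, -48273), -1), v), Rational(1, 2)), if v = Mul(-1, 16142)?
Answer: Mul(Rational(1, 18261), I, Pow(5382777847269, Rational(1, 2))) ≈ Mul(127.05, I)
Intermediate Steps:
Q = -6510
v = -16142
Pow(Add(Pow(Add(Q, -48273), -1), v), Rational(1, 2)) = Pow(Add(Pow(Add(-6510, -48273), -1), -16142), Rational(1, 2)) = Pow(Add(Pow(-54783, -1), -16142), Rational(1, 2)) = Pow(Add(Rational(-1, 54783), -16142), Rational(1, 2)) = Pow(Rational(-884307187, 54783), Rational(1, 2)) = Mul(Rational(1, 18261), I, Pow(5382777847269, Rational(1, 2)))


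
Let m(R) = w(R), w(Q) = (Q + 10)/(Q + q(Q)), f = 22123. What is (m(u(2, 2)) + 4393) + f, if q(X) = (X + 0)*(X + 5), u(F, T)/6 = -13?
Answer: 37228447/1404 ≈ 26516.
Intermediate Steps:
u(F, T) = -78 (u(F, T) = 6*(-13) = -78)
q(X) = X*(5 + X)
w(Q) = (10 + Q)/(Q + Q*(5 + Q)) (w(Q) = (Q + 10)/(Q + Q*(5 + Q)) = (10 + Q)/(Q + Q*(5 + Q)))
m(R) = (10 + R)/(R*(6 + R))
(m(u(2, 2)) + 4393) + f = ((10 - 78)/((-78)*(6 - 78)) + 4393) + 22123 = (-1/78*(-68)/(-72) + 4393) + 22123 = (-1/78*(-1/72)*(-68) + 4393) + 22123 = (-17/1404 + 4393) + 22123 = 6167755/1404 + 22123 = 37228447/1404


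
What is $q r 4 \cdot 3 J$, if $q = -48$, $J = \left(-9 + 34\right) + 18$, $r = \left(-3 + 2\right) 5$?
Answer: $123840$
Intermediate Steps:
$r = -5$ ($r = \left(-1\right) 5 = -5$)
$J = 43$ ($J = 25 + 18 = 43$)
$q r 4 \cdot 3 J = - 48 \left(-5\right) 4 \cdot 3 \cdot 43 = - 48 \left(\left(-20\right) 3\right) 43 = \left(-48\right) \left(-60\right) 43 = 2880 \cdot 43 = 123840$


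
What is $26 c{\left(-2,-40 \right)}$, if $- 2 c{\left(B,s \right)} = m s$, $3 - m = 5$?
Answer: $-1040$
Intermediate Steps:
$m = -2$ ($m = 3 - 5 = -2$)
$c{\left(B,s \right)} = s$ ($c{\left(B,s \right)} = - \frac{\left(-2\right) s}{2} = s$)
$26 c{\left(-2,-40 \right)} = 26 \left(-40\right) = -1040$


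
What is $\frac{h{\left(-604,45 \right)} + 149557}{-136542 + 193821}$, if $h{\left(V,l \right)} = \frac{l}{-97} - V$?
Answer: $\frac{14565572}{5556063} \approx 2.6216$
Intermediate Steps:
$h{\left(V,l \right)} = - V - \frac{l}{97}$ ($h{\left(V,l \right)} = l \left(- \frac{1}{97}\right) - V = - \frac{l}{97} - V = - V - \frac{l}{97}$)
$\frac{h{\left(-604,45 \right)} + 149557}{-136542 + 193821} = \frac{\left(\left(-1\right) \left(-604\right) - \frac{45}{97}\right) + 149557}{-136542 + 193821} = \frac{\left(604 - \frac{45}{97}\right) + 149557}{57279} = \left(\frac{58543}{97} + 149557\right) \frac{1}{57279} = \frac{14565572}{97} \cdot \frac{1}{57279} = \frac{14565572}{5556063}$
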